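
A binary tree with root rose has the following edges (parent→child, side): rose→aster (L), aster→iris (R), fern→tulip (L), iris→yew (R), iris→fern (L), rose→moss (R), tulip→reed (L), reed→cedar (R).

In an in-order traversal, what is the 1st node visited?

In-order visits the left subtree, then the node, then the right subtree.
At rose: go left to aster.
  At aster: no left child.
  Visit aster.
  At aster: go right to iris.
    At iris: go left to fern.
      At fern: go left to tulip.
        At tulip: go left to reed.
          At reed: no left child.
          Visit reed.
          At reed: go right to cedar.
            cedar is a leaf — visit cedar.
        Visit tulip.
        At tulip: no right child.
      Visit fern.
      At fern: no right child.
    Visit iris.
    At iris: go right to yew.
      yew is a leaf — visit yew.
Visit rose.
At rose: go right to moss.
  moss is a leaf — visit moss.
Full in-order sequence: aster, reed, cedar, tulip, fern, iris, yew, rose, moss.

aster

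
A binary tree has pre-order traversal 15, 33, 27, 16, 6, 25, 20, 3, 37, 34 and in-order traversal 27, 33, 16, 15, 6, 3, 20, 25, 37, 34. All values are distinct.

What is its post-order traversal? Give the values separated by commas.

27, 16, 33, 3, 20, 34, 37, 25, 6, 15

The first element of pre-order is the root; it splits in-order into left and right subtrees.
Root 15: left subtree has 3 nodes {27, 33, 16}, right has 6 {6, 3, 20, 25, 37, 34}.
  Root 33: left subtree has 1 node {27}, right has 1 {16}.
  Root 6: left subtree has 0 nodes { }, right has 5 {3, 20, 25, 37, 34}.
    Root 25: left subtree has 2 nodes {3, 20}, right has 2 {37, 34}.
      Root 20: left subtree has 1 node {3}, right has 0 { }.
      Root 37: left subtree has 0 nodes { }, right has 1 {34}.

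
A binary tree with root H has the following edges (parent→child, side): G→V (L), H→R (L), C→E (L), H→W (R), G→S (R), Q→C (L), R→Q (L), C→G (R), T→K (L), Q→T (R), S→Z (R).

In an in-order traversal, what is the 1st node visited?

In-order visits the left subtree, then the node, then the right subtree.
At H: go left to R.
  At R: go left to Q.
    At Q: go left to C.
      At C: go left to E.
        E is a leaf — visit E.
      Visit C.
      At C: go right to G.
        At G: go left to V.
          V is a leaf — visit V.
        Visit G.
        At G: go right to S.
          At S: no left child.
          Visit S.
          At S: go right to Z.
            Z is a leaf — visit Z.
    Visit Q.
    At Q: go right to T.
      At T: go left to K.
        K is a leaf — visit K.
      Visit T.
      At T: no right child.
  Visit R.
  At R: no right child.
Visit H.
At H: go right to W.
  W is a leaf — visit W.
Full in-order sequence: E, C, V, G, S, Z, Q, K, T, R, H, W.

E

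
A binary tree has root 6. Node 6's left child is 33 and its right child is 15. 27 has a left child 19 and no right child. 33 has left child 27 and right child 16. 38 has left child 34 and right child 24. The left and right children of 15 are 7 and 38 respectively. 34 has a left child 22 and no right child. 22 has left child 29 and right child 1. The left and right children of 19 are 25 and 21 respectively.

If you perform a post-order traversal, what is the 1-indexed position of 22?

Post-order visits the left subtree, then the right subtree, then the node.
At 6: go left to 33.
  At 33: go left to 27.
    At 27: go left to 19.
      At 19: go left to 25.
        25 is a leaf — visit 25.
      At 19: go right to 21.
        21 is a leaf — visit 21.
      Visit 19.
    At 27: no right child.
    Visit 27.
  At 33: go right to 16.
    16 is a leaf — visit 16.
  Visit 33.
At 6: go right to 15.
  At 15: go left to 7.
    7 is a leaf — visit 7.
  At 15: go right to 38.
    At 38: go left to 34.
      At 34: go left to 22.
        At 22: go left to 29.
          29 is a leaf — visit 29.
        At 22: go right to 1.
          1 is a leaf — visit 1.
        Visit 22.
      At 34: no right child.
      Visit 34.
    At 38: go right to 24.
      24 is a leaf — visit 24.
    Visit 38.
  Visit 15.
Visit 6.
Full post-order sequence: 25, 21, 19, 27, 16, 33, 7, 29, 1, 22, 34, 24, 38, 15, 6.

10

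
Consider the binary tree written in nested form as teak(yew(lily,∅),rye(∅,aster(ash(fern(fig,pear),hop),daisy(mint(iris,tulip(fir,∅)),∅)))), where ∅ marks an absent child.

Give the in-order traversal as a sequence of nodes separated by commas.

lily, yew, teak, rye, fig, fern, pear, ash, hop, aster, iris, mint, fir, tulip, daisy

In-order visits the left subtree, then the node, then the right subtree.
At teak: go left to yew.
  At yew: go left to lily.
    lily is a leaf — visit lily.
  Visit yew.
  At yew: no right child.
Visit teak.
At teak: go right to rye.
  At rye: no left child.
  Visit rye.
  At rye: go right to aster.
    At aster: go left to ash.
      At ash: go left to fern.
        At fern: go left to fig.
          fig is a leaf — visit fig.
        Visit fern.
        At fern: go right to pear.
          pear is a leaf — visit pear.
      Visit ash.
      At ash: go right to hop.
        hop is a leaf — visit hop.
    Visit aster.
    At aster: go right to daisy.
      At daisy: go left to mint.
        At mint: go left to iris.
          iris is a leaf — visit iris.
        Visit mint.
        At mint: go right to tulip.
          At tulip: go left to fir.
            fir is a leaf — visit fir.
          Visit tulip.
          At tulip: no right child.
      Visit daisy.
      At daisy: no right child.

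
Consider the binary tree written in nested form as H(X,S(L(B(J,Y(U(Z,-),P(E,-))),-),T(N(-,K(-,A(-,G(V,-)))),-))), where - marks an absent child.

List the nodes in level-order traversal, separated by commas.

Level-order visits nodes level by level from the root, left to right within each level.
Level 0: H
Level 1: X, S
Level 2: L, T
Level 3: B, N
Level 4: J, Y, K
Level 5: U, P, A
Level 6: Z, E, G
Level 7: V

H, X, S, L, T, B, N, J, Y, K, U, P, A, Z, E, G, V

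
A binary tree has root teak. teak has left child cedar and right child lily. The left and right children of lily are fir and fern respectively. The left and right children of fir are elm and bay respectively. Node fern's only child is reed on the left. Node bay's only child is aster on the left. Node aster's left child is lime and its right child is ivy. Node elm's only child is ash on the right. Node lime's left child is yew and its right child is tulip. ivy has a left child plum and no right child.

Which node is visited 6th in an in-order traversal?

In-order visits the left subtree, then the node, then the right subtree.
At teak: go left to cedar.
  cedar is a leaf — visit cedar.
Visit teak.
At teak: go right to lily.
  At lily: go left to fir.
    At fir: go left to elm.
      At elm: no left child.
      Visit elm.
      At elm: go right to ash.
        ash is a leaf — visit ash.
    Visit fir.
    At fir: go right to bay.
      At bay: go left to aster.
        At aster: go left to lime.
          At lime: go left to yew.
            yew is a leaf — visit yew.
          Visit lime.
          At lime: go right to tulip.
            tulip is a leaf — visit tulip.
        Visit aster.
        At aster: go right to ivy.
          At ivy: go left to plum.
            plum is a leaf — visit plum.
          Visit ivy.
          At ivy: no right child.
      Visit bay.
      At bay: no right child.
  Visit lily.
  At lily: go right to fern.
    At fern: go left to reed.
      reed is a leaf — visit reed.
    Visit fern.
    At fern: no right child.
Full in-order sequence: cedar, teak, elm, ash, fir, yew, lime, tulip, aster, plum, ivy, bay, lily, reed, fern.

yew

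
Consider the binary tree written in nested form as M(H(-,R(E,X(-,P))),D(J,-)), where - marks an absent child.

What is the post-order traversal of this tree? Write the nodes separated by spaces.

Post-order visits the left subtree, then the right subtree, then the node.
At M: go left to H.
  At H: no left child.
  At H: go right to R.
    At R: go left to E.
      E is a leaf — visit E.
    At R: go right to X.
      At X: no left child.
      At X: go right to P.
        P is a leaf — visit P.
      Visit X.
    Visit R.
  Visit H.
At M: go right to D.
  At D: go left to J.
    J is a leaf — visit J.
  At D: no right child.
  Visit D.
Visit M.

E P X R H J D M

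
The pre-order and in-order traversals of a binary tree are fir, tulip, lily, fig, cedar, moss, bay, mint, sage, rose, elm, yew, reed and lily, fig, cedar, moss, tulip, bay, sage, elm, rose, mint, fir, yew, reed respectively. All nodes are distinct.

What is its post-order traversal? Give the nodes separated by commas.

The first element of pre-order is the root; it splits in-order into left and right subtrees.
Root fir: left subtree has 10 nodes {lily, fig, cedar, moss, tulip, bay, sage, elm, rose, mint}, right has 2 {yew, reed}.
  Root tulip: left subtree has 4 nodes {lily, fig, cedar, moss}, right has 5 {bay, sage, elm, rose, mint}.
    Root lily: left subtree has 0 nodes { }, right has 3 {fig, cedar, moss}.
      Root fig: left subtree has 0 nodes { }, right has 2 {cedar, moss}.
        Root cedar: left subtree has 0 nodes { }, right has 1 {moss}.
    Root bay: left subtree has 0 nodes { }, right has 4 {sage, elm, rose, mint}.
      Root mint: left subtree has 3 nodes {sage, elm, rose}, right has 0 { }.
        Root sage: left subtree has 0 nodes { }, right has 2 {elm, rose}.
          Root rose: left subtree has 1 node {elm}, right has 0 { }.
  Root yew: left subtree has 0 nodes { }, right has 1 {reed}.

moss, cedar, fig, lily, elm, rose, sage, mint, bay, tulip, reed, yew, fir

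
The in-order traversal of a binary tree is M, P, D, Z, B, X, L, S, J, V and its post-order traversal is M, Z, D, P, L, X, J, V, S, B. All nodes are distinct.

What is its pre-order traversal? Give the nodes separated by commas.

The last element of post-order is the root; it splits in-order into left and right subtrees.
Root B: left subtree has 4 nodes {M, P, D, Z}, right has 5 {X, L, S, J, V}.
  Root P: left subtree has 1 node {M}, right has 2 {D, Z}.
    Root D: left subtree has 0 nodes { }, right has 1 {Z}.
  Root S: left subtree has 2 nodes {X, L}, right has 2 {J, V}.
    Root X: left subtree has 0 nodes { }, right has 1 {L}.
    Root V: left subtree has 1 node {J}, right has 0 { }.

B, P, M, D, Z, S, X, L, V, J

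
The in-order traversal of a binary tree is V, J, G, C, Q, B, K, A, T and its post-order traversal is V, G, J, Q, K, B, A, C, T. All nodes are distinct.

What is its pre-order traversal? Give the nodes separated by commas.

The last element of post-order is the root; it splits in-order into left and right subtrees.
Root T: left subtree has 8 nodes {V, J, G, C, Q, B, K, A}, right has 0 { }.
  Root C: left subtree has 3 nodes {V, J, G}, right has 4 {Q, B, K, A}.
    Root J: left subtree has 1 node {V}, right has 1 {G}.
    Root A: left subtree has 3 nodes {Q, B, K}, right has 0 { }.
      Root B: left subtree has 1 node {Q}, right has 1 {K}.

T, C, J, V, G, A, B, Q, K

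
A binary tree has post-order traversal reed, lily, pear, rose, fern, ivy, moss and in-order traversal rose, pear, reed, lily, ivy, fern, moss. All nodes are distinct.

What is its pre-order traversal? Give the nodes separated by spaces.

moss ivy rose pear lily reed fern

The last element of post-order is the root; it splits in-order into left and right subtrees.
Root moss: left subtree has 6 nodes {rose, pear, reed, lily, ivy, fern}, right has 0 { }.
  Root ivy: left subtree has 4 nodes {rose, pear, reed, lily}, right has 1 {fern}.
    Root rose: left subtree has 0 nodes { }, right has 3 {pear, reed, lily}.
      Root pear: left subtree has 0 nodes { }, right has 2 {reed, lily}.
        Root lily: left subtree has 1 node {reed}, right has 0 { }.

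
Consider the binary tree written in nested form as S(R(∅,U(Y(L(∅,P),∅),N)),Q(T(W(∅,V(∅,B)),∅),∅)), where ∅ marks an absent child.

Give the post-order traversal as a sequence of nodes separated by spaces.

P L Y N U R B V W T Q S

Post-order visits the left subtree, then the right subtree, then the node.
At S: go left to R.
  At R: no left child.
  At R: go right to U.
    At U: go left to Y.
      At Y: go left to L.
        At L: no left child.
        At L: go right to P.
          P is a leaf — visit P.
        Visit L.
      At Y: no right child.
      Visit Y.
    At U: go right to N.
      N is a leaf — visit N.
    Visit U.
  Visit R.
At S: go right to Q.
  At Q: go left to T.
    At T: go left to W.
      At W: no left child.
      At W: go right to V.
        At V: no left child.
        At V: go right to B.
          B is a leaf — visit B.
        Visit V.
      Visit W.
    At T: no right child.
    Visit T.
  At Q: no right child.
  Visit Q.
Visit S.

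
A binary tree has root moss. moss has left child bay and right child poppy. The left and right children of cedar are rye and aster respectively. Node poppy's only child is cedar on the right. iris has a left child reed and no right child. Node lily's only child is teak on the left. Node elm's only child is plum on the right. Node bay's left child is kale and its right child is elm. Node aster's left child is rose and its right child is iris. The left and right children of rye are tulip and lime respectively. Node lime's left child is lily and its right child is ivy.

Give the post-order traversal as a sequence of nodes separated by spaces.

kale plum elm bay tulip teak lily ivy lime rye rose reed iris aster cedar poppy moss

Post-order visits the left subtree, then the right subtree, then the node.
At moss: go left to bay.
  At bay: go left to kale.
    kale is a leaf — visit kale.
  At bay: go right to elm.
    At elm: no left child.
    At elm: go right to plum.
      plum is a leaf — visit plum.
    Visit elm.
  Visit bay.
At moss: go right to poppy.
  At poppy: no left child.
  At poppy: go right to cedar.
    At cedar: go left to rye.
      At rye: go left to tulip.
        tulip is a leaf — visit tulip.
      At rye: go right to lime.
        At lime: go left to lily.
          At lily: go left to teak.
            teak is a leaf — visit teak.
          At lily: no right child.
          Visit lily.
        At lime: go right to ivy.
          ivy is a leaf — visit ivy.
        Visit lime.
      Visit rye.
    At cedar: go right to aster.
      At aster: go left to rose.
        rose is a leaf — visit rose.
      At aster: go right to iris.
        At iris: go left to reed.
          reed is a leaf — visit reed.
        At iris: no right child.
        Visit iris.
      Visit aster.
    Visit cedar.
  Visit poppy.
Visit moss.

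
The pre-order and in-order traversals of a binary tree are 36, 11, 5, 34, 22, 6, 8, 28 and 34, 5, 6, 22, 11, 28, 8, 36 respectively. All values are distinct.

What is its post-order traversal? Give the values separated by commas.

The first element of pre-order is the root; it splits in-order into left and right subtrees.
Root 36: left subtree has 7 nodes {34, 5, 6, 22, 11, 28, 8}, right has 0 { }.
  Root 11: left subtree has 4 nodes {34, 5, 6, 22}, right has 2 {28, 8}.
    Root 5: left subtree has 1 node {34}, right has 2 {6, 22}.
      Root 22: left subtree has 1 node {6}, right has 0 { }.
    Root 8: left subtree has 1 node {28}, right has 0 { }.

34, 6, 22, 5, 28, 8, 11, 36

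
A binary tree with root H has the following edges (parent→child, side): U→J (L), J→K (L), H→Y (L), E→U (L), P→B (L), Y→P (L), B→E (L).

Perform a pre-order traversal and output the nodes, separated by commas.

H, Y, P, B, E, U, J, K

Pre-order visits the node, then its left subtree, then its right subtree.
Visit H.
At H: go left to Y.
  Visit Y.
  At Y: go left to P.
    Visit P.
    At P: go left to B.
      Visit B.
      At B: go left to E.
        Visit E.
        At E: go left to U.
          Visit U.
          At U: go left to J.
            Visit J.
            At J: go left to K.
              K is a leaf — visit K.
            At J: no right child.
          At U: no right child.
        At E: no right child.
      At B: no right child.
    At P: no right child.
  At Y: no right child.
At H: no right child.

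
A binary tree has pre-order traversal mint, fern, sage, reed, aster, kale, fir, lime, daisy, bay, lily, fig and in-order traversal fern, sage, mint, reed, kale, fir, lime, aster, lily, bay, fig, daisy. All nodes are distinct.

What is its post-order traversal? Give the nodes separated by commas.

sage, fern, lime, fir, kale, lily, fig, bay, daisy, aster, reed, mint

The first element of pre-order is the root; it splits in-order into left and right subtrees.
Root mint: left subtree has 2 nodes {fern, sage}, right has 9 {reed, kale, fir, lime, aster, lily, bay, fig, daisy}.
  Root fern: left subtree has 0 nodes { }, right has 1 {sage}.
  Root reed: left subtree has 0 nodes { }, right has 8 {kale, fir, lime, aster, lily, bay, fig, daisy}.
    Root aster: left subtree has 3 nodes {kale, fir, lime}, right has 4 {lily, bay, fig, daisy}.
      Root kale: left subtree has 0 nodes { }, right has 2 {fir, lime}.
        Root fir: left subtree has 0 nodes { }, right has 1 {lime}.
      Root daisy: left subtree has 3 nodes {lily, bay, fig}, right has 0 { }.
        Root bay: left subtree has 1 node {lily}, right has 1 {fig}.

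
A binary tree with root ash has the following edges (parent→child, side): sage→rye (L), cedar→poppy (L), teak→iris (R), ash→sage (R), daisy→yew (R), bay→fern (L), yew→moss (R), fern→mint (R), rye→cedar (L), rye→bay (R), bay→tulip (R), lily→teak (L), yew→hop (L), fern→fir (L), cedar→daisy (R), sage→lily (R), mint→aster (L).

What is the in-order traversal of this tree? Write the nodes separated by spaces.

ash poppy cedar daisy hop yew moss rye fir fern aster mint bay tulip sage teak iris lily

In-order visits the left subtree, then the node, then the right subtree.
At ash: no left child.
Visit ash.
At ash: go right to sage.
  At sage: go left to rye.
    At rye: go left to cedar.
      At cedar: go left to poppy.
        poppy is a leaf — visit poppy.
      Visit cedar.
      At cedar: go right to daisy.
        At daisy: no left child.
        Visit daisy.
        At daisy: go right to yew.
          At yew: go left to hop.
            hop is a leaf — visit hop.
          Visit yew.
          At yew: go right to moss.
            moss is a leaf — visit moss.
    Visit rye.
    At rye: go right to bay.
      At bay: go left to fern.
        At fern: go left to fir.
          fir is a leaf — visit fir.
        Visit fern.
        At fern: go right to mint.
          At mint: go left to aster.
            aster is a leaf — visit aster.
          Visit mint.
          At mint: no right child.
      Visit bay.
      At bay: go right to tulip.
        tulip is a leaf — visit tulip.
  Visit sage.
  At sage: go right to lily.
    At lily: go left to teak.
      At teak: no left child.
      Visit teak.
      At teak: go right to iris.
        iris is a leaf — visit iris.
    Visit lily.
    At lily: no right child.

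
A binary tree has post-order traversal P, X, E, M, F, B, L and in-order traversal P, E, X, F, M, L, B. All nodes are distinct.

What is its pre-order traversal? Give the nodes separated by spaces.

L F E P X M B

The last element of post-order is the root; it splits in-order into left and right subtrees.
Root L: left subtree has 5 nodes {P, E, X, F, M}, right has 1 {B}.
  Root F: left subtree has 3 nodes {P, E, X}, right has 1 {M}.
    Root E: left subtree has 1 node {P}, right has 1 {X}.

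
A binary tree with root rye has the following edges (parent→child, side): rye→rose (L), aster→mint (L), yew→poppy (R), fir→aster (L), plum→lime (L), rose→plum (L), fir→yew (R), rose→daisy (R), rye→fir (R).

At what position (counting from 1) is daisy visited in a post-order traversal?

Post-order visits the left subtree, then the right subtree, then the node.
At rye: go left to rose.
  At rose: go left to plum.
    At plum: go left to lime.
      lime is a leaf — visit lime.
    At plum: no right child.
    Visit plum.
  At rose: go right to daisy.
    daisy is a leaf — visit daisy.
  Visit rose.
At rye: go right to fir.
  At fir: go left to aster.
    At aster: go left to mint.
      mint is a leaf — visit mint.
    At aster: no right child.
    Visit aster.
  At fir: go right to yew.
    At yew: no left child.
    At yew: go right to poppy.
      poppy is a leaf — visit poppy.
    Visit yew.
  Visit fir.
Visit rye.
Full post-order sequence: lime, plum, daisy, rose, mint, aster, poppy, yew, fir, rye.

3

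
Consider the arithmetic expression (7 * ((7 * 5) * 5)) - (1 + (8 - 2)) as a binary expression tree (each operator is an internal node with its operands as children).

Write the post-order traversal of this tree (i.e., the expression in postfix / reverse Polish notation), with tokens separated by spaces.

7 7 5 * 5 * * 1 8 2 - + -

Post-order on an expression tree gives postfix notation: for each operator, emit left operand, right operand, then the operator.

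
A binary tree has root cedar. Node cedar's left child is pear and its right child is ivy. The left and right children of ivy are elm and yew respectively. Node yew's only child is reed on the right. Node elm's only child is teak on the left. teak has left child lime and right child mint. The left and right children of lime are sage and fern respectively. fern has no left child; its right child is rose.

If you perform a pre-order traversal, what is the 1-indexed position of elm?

Pre-order visits the node, then its left subtree, then its right subtree.
Visit cedar.
At cedar: go left to pear.
  pear is a leaf — visit pear.
At cedar: go right to ivy.
  Visit ivy.
  At ivy: go left to elm.
    Visit elm.
    At elm: go left to teak.
      Visit teak.
      At teak: go left to lime.
        Visit lime.
        At lime: go left to sage.
          sage is a leaf — visit sage.
        At lime: go right to fern.
          Visit fern.
          At fern: no left child.
          At fern: go right to rose.
            rose is a leaf — visit rose.
      At teak: go right to mint.
        mint is a leaf — visit mint.
    At elm: no right child.
  At ivy: go right to yew.
    Visit yew.
    At yew: no left child.
    At yew: go right to reed.
      reed is a leaf — visit reed.
Full pre-order sequence: cedar, pear, ivy, elm, teak, lime, sage, fern, rose, mint, yew, reed.

4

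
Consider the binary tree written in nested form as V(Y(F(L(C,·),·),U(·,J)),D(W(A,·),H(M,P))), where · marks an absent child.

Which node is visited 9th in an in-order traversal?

In-order visits the left subtree, then the node, then the right subtree.
At V: go left to Y.
  At Y: go left to F.
    At F: go left to L.
      At L: go left to C.
        C is a leaf — visit C.
      Visit L.
      At L: no right child.
    Visit F.
    At F: no right child.
  Visit Y.
  At Y: go right to U.
    At U: no left child.
    Visit U.
    At U: go right to J.
      J is a leaf — visit J.
Visit V.
At V: go right to D.
  At D: go left to W.
    At W: go left to A.
      A is a leaf — visit A.
    Visit W.
    At W: no right child.
  Visit D.
  At D: go right to H.
    At H: go left to M.
      M is a leaf — visit M.
    Visit H.
    At H: go right to P.
      P is a leaf — visit P.
Full in-order sequence: C, L, F, Y, U, J, V, A, W, D, M, H, P.

W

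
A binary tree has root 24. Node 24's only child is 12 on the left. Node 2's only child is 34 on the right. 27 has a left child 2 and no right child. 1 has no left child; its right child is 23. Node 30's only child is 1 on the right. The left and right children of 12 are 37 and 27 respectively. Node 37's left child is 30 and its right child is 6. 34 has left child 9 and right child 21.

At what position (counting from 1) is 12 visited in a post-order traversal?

11

Post-order visits the left subtree, then the right subtree, then the node.
At 24: go left to 12.
  At 12: go left to 37.
    At 37: go left to 30.
      At 30: no left child.
      At 30: go right to 1.
        At 1: no left child.
        At 1: go right to 23.
          23 is a leaf — visit 23.
        Visit 1.
      Visit 30.
    At 37: go right to 6.
      6 is a leaf — visit 6.
    Visit 37.
  At 12: go right to 27.
    At 27: go left to 2.
      At 2: no left child.
      At 2: go right to 34.
        At 34: go left to 9.
          9 is a leaf — visit 9.
        At 34: go right to 21.
          21 is a leaf — visit 21.
        Visit 34.
      Visit 2.
    At 27: no right child.
    Visit 27.
  Visit 12.
At 24: no right child.
Visit 24.
Full post-order sequence: 23, 1, 30, 6, 37, 9, 21, 34, 2, 27, 12, 24.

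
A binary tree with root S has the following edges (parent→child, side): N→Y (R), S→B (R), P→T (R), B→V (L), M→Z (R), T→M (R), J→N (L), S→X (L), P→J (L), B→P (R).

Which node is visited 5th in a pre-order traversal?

Pre-order visits the node, then its left subtree, then its right subtree.
Visit S.
At S: go left to X.
  X is a leaf — visit X.
At S: go right to B.
  Visit B.
  At B: go left to V.
    V is a leaf — visit V.
  At B: go right to P.
    Visit P.
    At P: go left to J.
      Visit J.
      At J: go left to N.
        Visit N.
        At N: no left child.
        At N: go right to Y.
          Y is a leaf — visit Y.
      At J: no right child.
    At P: go right to T.
      Visit T.
      At T: no left child.
      At T: go right to M.
        Visit M.
        At M: no left child.
        At M: go right to Z.
          Z is a leaf — visit Z.
Full pre-order sequence: S, X, B, V, P, J, N, Y, T, M, Z.

P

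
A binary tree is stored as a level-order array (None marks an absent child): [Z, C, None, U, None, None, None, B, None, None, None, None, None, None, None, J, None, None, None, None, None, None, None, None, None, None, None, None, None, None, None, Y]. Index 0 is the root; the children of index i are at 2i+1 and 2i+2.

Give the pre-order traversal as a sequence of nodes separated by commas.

Pre-order visits the node, then its left subtree, then its right subtree.
Visit Z.
At Z: go left to C.
  Visit C.
  At C: go left to U.
    Visit U.
    At U: go left to B.
      Visit B.
      At B: go left to J.
        Visit J.
        At J: go left to Y.
          Y is a leaf — visit Y.
        At J: no right child.
      At B: no right child.
    At U: no right child.
  At C: no right child.
At Z: no right child.

Z, C, U, B, J, Y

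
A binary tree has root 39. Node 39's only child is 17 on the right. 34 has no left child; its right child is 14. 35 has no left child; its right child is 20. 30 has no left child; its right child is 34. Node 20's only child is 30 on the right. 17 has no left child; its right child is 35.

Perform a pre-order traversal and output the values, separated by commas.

39, 17, 35, 20, 30, 34, 14

Pre-order visits the node, then its left subtree, then its right subtree.
Visit 39.
At 39: no left child.
At 39: go right to 17.
  Visit 17.
  At 17: no left child.
  At 17: go right to 35.
    Visit 35.
    At 35: no left child.
    At 35: go right to 20.
      Visit 20.
      At 20: no left child.
      At 20: go right to 30.
        Visit 30.
        At 30: no left child.
        At 30: go right to 34.
          Visit 34.
          At 34: no left child.
          At 34: go right to 14.
            14 is a leaf — visit 14.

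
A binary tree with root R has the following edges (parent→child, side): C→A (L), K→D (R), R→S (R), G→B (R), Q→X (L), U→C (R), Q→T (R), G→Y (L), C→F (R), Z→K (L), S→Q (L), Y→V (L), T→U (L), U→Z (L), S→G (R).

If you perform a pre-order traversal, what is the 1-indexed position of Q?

3

Pre-order visits the node, then its left subtree, then its right subtree.
Visit R.
At R: no left child.
At R: go right to S.
  Visit S.
  At S: go left to Q.
    Visit Q.
    At Q: go left to X.
      X is a leaf — visit X.
    At Q: go right to T.
      Visit T.
      At T: go left to U.
        Visit U.
        At U: go left to Z.
          Visit Z.
          At Z: go left to K.
            Visit K.
            At K: no left child.
            At K: go right to D.
              D is a leaf — visit D.
          At Z: no right child.
        At U: go right to C.
          Visit C.
          At C: go left to A.
            A is a leaf — visit A.
          At C: go right to F.
            F is a leaf — visit F.
      At T: no right child.
  At S: go right to G.
    Visit G.
    At G: go left to Y.
      Visit Y.
      At Y: go left to V.
        V is a leaf — visit V.
      At Y: no right child.
    At G: go right to B.
      B is a leaf — visit B.
Full pre-order sequence: R, S, Q, X, T, U, Z, K, D, C, A, F, G, Y, V, B.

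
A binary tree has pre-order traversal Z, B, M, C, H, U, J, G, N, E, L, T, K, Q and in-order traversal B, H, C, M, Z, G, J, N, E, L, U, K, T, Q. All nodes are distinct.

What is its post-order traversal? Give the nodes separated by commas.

H, C, M, B, G, L, E, N, J, K, Q, T, U, Z

The first element of pre-order is the root; it splits in-order into left and right subtrees.
Root Z: left subtree has 4 nodes {B, H, C, M}, right has 9 {G, J, N, E, L, U, K, T, Q}.
  Root B: left subtree has 0 nodes { }, right has 3 {H, C, M}.
    Root M: left subtree has 2 nodes {H, C}, right has 0 { }.
      Root C: left subtree has 1 node {H}, right has 0 { }.
  Root U: left subtree has 5 nodes {G, J, N, E, L}, right has 3 {K, T, Q}.
    Root J: left subtree has 1 node {G}, right has 3 {N, E, L}.
      Root N: left subtree has 0 nodes { }, right has 2 {E, L}.
        Root E: left subtree has 0 nodes { }, right has 1 {L}.
    Root T: left subtree has 1 node {K}, right has 1 {Q}.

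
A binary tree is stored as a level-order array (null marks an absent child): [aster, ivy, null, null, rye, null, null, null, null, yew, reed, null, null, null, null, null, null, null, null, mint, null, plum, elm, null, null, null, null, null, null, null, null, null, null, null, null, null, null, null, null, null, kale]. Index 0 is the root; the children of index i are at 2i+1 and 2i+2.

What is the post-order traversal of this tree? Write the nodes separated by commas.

kale, mint, yew, plum, elm, reed, rye, ivy, aster

Post-order visits the left subtree, then the right subtree, then the node.
At aster: go left to ivy.
  At ivy: no left child.
  At ivy: go right to rye.
    At rye: go left to yew.
      At yew: go left to mint.
        At mint: no left child.
        At mint: go right to kale.
          kale is a leaf — visit kale.
        Visit mint.
      At yew: no right child.
      Visit yew.
    At rye: go right to reed.
      At reed: go left to plum.
        plum is a leaf — visit plum.
      At reed: go right to elm.
        elm is a leaf — visit elm.
      Visit reed.
    Visit rye.
  Visit ivy.
At aster: no right child.
Visit aster.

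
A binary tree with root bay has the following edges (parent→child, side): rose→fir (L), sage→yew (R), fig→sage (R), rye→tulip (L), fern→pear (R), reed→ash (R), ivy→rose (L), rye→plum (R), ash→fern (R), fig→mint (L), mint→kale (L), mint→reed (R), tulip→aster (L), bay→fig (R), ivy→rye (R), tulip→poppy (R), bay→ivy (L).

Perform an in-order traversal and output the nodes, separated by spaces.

fir rose ivy aster tulip poppy rye plum bay kale mint reed ash fern pear fig sage yew

In-order visits the left subtree, then the node, then the right subtree.
At bay: go left to ivy.
  At ivy: go left to rose.
    At rose: go left to fir.
      fir is a leaf — visit fir.
    Visit rose.
    At rose: no right child.
  Visit ivy.
  At ivy: go right to rye.
    At rye: go left to tulip.
      At tulip: go left to aster.
        aster is a leaf — visit aster.
      Visit tulip.
      At tulip: go right to poppy.
        poppy is a leaf — visit poppy.
    Visit rye.
    At rye: go right to plum.
      plum is a leaf — visit plum.
Visit bay.
At bay: go right to fig.
  At fig: go left to mint.
    At mint: go left to kale.
      kale is a leaf — visit kale.
    Visit mint.
    At mint: go right to reed.
      At reed: no left child.
      Visit reed.
      At reed: go right to ash.
        At ash: no left child.
        Visit ash.
        At ash: go right to fern.
          At fern: no left child.
          Visit fern.
          At fern: go right to pear.
            pear is a leaf — visit pear.
  Visit fig.
  At fig: go right to sage.
    At sage: no left child.
    Visit sage.
    At sage: go right to yew.
      yew is a leaf — visit yew.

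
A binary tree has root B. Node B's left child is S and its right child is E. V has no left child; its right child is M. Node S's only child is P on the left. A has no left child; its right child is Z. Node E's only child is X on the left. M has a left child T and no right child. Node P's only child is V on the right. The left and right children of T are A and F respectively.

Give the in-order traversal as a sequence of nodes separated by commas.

In-order visits the left subtree, then the node, then the right subtree.
At B: go left to S.
  At S: go left to P.
    At P: no left child.
    Visit P.
    At P: go right to V.
      At V: no left child.
      Visit V.
      At V: go right to M.
        At M: go left to T.
          At T: go left to A.
            At A: no left child.
            Visit A.
            At A: go right to Z.
              Z is a leaf — visit Z.
          Visit T.
          At T: go right to F.
            F is a leaf — visit F.
        Visit M.
        At M: no right child.
  Visit S.
  At S: no right child.
Visit B.
At B: go right to E.
  At E: go left to X.
    X is a leaf — visit X.
  Visit E.
  At E: no right child.

P, V, A, Z, T, F, M, S, B, X, E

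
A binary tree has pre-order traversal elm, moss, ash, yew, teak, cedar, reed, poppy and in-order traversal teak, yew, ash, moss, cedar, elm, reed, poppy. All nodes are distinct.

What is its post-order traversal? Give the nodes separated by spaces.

teak yew ash cedar moss poppy reed elm

The first element of pre-order is the root; it splits in-order into left and right subtrees.
Root elm: left subtree has 5 nodes {teak, yew, ash, moss, cedar}, right has 2 {reed, poppy}.
  Root moss: left subtree has 3 nodes {teak, yew, ash}, right has 1 {cedar}.
    Root ash: left subtree has 2 nodes {teak, yew}, right has 0 { }.
      Root yew: left subtree has 1 node {teak}, right has 0 { }.
  Root reed: left subtree has 0 nodes { }, right has 1 {poppy}.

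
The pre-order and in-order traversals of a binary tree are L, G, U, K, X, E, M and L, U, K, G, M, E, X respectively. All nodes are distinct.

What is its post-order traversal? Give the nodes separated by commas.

K, U, M, E, X, G, L

The first element of pre-order is the root; it splits in-order into left and right subtrees.
Root L: left subtree has 0 nodes { }, right has 6 {U, K, G, M, E, X}.
  Root G: left subtree has 2 nodes {U, K}, right has 3 {M, E, X}.
    Root U: left subtree has 0 nodes { }, right has 1 {K}.
    Root X: left subtree has 2 nodes {M, E}, right has 0 { }.
      Root E: left subtree has 1 node {M}, right has 0 { }.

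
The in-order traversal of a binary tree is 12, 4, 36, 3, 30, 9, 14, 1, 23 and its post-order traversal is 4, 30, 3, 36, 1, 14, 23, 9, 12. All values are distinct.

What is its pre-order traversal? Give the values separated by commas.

The last element of post-order is the root; it splits in-order into left and right subtrees.
Root 12: left subtree has 0 nodes { }, right has 8 {4, 36, 3, 30, 9, 14, 1, 23}.
  Root 9: left subtree has 4 nodes {4, 36, 3, 30}, right has 3 {14, 1, 23}.
    Root 36: left subtree has 1 node {4}, right has 2 {3, 30}.
      Root 3: left subtree has 0 nodes { }, right has 1 {30}.
    Root 23: left subtree has 2 nodes {14, 1}, right has 0 { }.
      Root 14: left subtree has 0 nodes { }, right has 1 {1}.

12, 9, 36, 4, 3, 30, 23, 14, 1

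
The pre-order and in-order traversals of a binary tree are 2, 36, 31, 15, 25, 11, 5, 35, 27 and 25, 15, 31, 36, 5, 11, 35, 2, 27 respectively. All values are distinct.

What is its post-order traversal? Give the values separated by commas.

The first element of pre-order is the root; it splits in-order into left and right subtrees.
Root 2: left subtree has 7 nodes {25, 15, 31, 36, 5, 11, 35}, right has 1 {27}.
  Root 36: left subtree has 3 nodes {25, 15, 31}, right has 3 {5, 11, 35}.
    Root 31: left subtree has 2 nodes {25, 15}, right has 0 { }.
      Root 15: left subtree has 1 node {25}, right has 0 { }.
    Root 11: left subtree has 1 node {5}, right has 1 {35}.

25, 15, 31, 5, 35, 11, 36, 27, 2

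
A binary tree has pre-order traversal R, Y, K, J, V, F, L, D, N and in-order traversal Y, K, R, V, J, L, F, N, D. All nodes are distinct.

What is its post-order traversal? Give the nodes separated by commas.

K, Y, V, L, N, D, F, J, R

The first element of pre-order is the root; it splits in-order into left and right subtrees.
Root R: left subtree has 2 nodes {Y, K}, right has 6 {V, J, L, F, N, D}.
  Root Y: left subtree has 0 nodes { }, right has 1 {K}.
  Root J: left subtree has 1 node {V}, right has 4 {L, F, N, D}.
    Root F: left subtree has 1 node {L}, right has 2 {N, D}.
      Root D: left subtree has 1 node {N}, right has 0 { }.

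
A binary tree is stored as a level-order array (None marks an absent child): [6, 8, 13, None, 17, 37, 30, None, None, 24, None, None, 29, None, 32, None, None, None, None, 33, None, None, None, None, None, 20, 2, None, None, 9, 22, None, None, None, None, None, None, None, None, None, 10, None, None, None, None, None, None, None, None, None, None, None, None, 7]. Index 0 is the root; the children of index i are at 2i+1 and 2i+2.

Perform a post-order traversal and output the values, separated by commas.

Post-order visits the left subtree, then the right subtree, then the node.
At 6: go left to 8.
  At 8: no left child.
  At 8: go right to 17.
    At 17: go left to 24.
      At 24: go left to 33.
        At 33: no left child.
        At 33: go right to 10.
          10 is a leaf — visit 10.
        Visit 33.
      At 24: no right child.
      Visit 24.
    At 17: no right child.
    Visit 17.
  Visit 8.
At 6: go right to 13.
  At 13: go left to 37.
    At 37: no left child.
    At 37: go right to 29.
      At 29: go left to 20.
        20 is a leaf — visit 20.
      At 29: go right to 2.
        At 2: go left to 7.
          7 is a leaf — visit 7.
        At 2: no right child.
        Visit 2.
      Visit 29.
    Visit 37.
  At 13: go right to 30.
    At 30: no left child.
    At 30: go right to 32.
      At 32: go left to 9.
        9 is a leaf — visit 9.
      At 32: go right to 22.
        22 is a leaf — visit 22.
      Visit 32.
    Visit 30.
  Visit 13.
Visit 6.

10, 33, 24, 17, 8, 20, 7, 2, 29, 37, 9, 22, 32, 30, 13, 6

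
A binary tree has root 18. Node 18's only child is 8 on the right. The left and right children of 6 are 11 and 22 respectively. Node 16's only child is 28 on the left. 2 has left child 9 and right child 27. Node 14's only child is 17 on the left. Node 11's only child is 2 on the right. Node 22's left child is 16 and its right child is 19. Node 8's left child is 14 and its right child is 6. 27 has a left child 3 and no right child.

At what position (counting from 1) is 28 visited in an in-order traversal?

11

In-order visits the left subtree, then the node, then the right subtree.
At 18: no left child.
Visit 18.
At 18: go right to 8.
  At 8: go left to 14.
    At 14: go left to 17.
      17 is a leaf — visit 17.
    Visit 14.
    At 14: no right child.
  Visit 8.
  At 8: go right to 6.
    At 6: go left to 11.
      At 11: no left child.
      Visit 11.
      At 11: go right to 2.
        At 2: go left to 9.
          9 is a leaf — visit 9.
        Visit 2.
        At 2: go right to 27.
          At 27: go left to 3.
            3 is a leaf — visit 3.
          Visit 27.
          At 27: no right child.
    Visit 6.
    At 6: go right to 22.
      At 22: go left to 16.
        At 16: go left to 28.
          28 is a leaf — visit 28.
        Visit 16.
        At 16: no right child.
      Visit 22.
      At 22: go right to 19.
        19 is a leaf — visit 19.
Full in-order sequence: 18, 17, 14, 8, 11, 9, 2, 3, 27, 6, 28, 16, 22, 19.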